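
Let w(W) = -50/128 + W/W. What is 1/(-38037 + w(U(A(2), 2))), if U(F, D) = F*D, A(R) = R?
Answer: -64/2434329 ≈ -2.6291e-5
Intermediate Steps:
U(F, D) = D*F
w(W) = 39/64 (w(W) = -50*1/128 + 1 = -25/64 + 1 = 39/64)
1/(-38037 + w(U(A(2), 2))) = 1/(-38037 + 39/64) = 1/(-2434329/64) = -64/2434329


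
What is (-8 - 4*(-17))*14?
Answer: 840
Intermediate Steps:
(-8 - 4*(-17))*14 = (-8 + 68)*14 = 60*14 = 840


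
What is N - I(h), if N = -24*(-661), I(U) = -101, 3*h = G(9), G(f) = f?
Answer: 15965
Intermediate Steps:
h = 3 (h = (⅓)*9 = 3)
N = 15864
N - I(h) = 15864 - 1*(-101) = 15864 + 101 = 15965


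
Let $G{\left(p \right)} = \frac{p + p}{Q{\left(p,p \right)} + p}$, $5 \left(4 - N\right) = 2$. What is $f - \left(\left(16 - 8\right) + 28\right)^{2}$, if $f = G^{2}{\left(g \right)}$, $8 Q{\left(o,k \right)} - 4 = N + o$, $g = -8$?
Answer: $- \frac{33491216}{25921} \approx -1292.0$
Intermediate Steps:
$N = \frac{18}{5}$ ($N = 4 - \frac{2}{5} = \frac{18}{5} \approx 3.6$)
$Q{\left(o,k \right)} = \frac{19}{20} + \frac{o}{8}$ ($Q{\left(o,k \right)} = \frac{1}{2} + \frac{\frac{18}{5} + o}{8} = \frac{1}{2} + \left(\frac{9}{20} + \frac{o}{8}\right) = \frac{19}{20} + \frac{o}{8}$)
$G{\left(p \right)} = \frac{2 p}{\frac{19}{20} + \frac{9 p}{8}}$ ($G{\left(p \right)} = \frac{p + p}{\left(\frac{19}{20} + \frac{p}{8}\right) + p} = \frac{2 p}{\frac{19}{20} + \frac{9 p}{8}}$)
$f = \frac{102400}{25921}$ ($f = \left(80 \left(-8\right) \frac{1}{38 + 45 \left(-8\right)}\right)^{2} = \left(80 \left(-8\right) \frac{1}{38 - 360}\right)^{2} = \left(80 \left(-8\right) \frac{1}{-322}\right)^{2} = \left(80 \left(-8\right) \left(- \frac{1}{322}\right)\right)^{2} = \left(\frac{320}{161}\right)^{2} = \frac{102400}{25921} \approx 3.9505$)
$f - \left(\left(16 - 8\right) + 28\right)^{2} = \frac{102400}{25921} - \left(\left(16 - 8\right) + 28\right)^{2} = \frac{102400}{25921} - \left(8 + 28\right)^{2} = \frac{102400}{25921} - 36^{2} = \frac{102400}{25921} - 1296 = - \frac{33491216}{25921}$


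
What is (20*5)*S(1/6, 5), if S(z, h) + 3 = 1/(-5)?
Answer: -320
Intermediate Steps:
S(z, h) = -16/5 (S(z, h) = -3 + 1/(-5) = -3 - ⅕ = -16/5)
(20*5)*S(1/6, 5) = (20*5)*(-16/5) = 100*(-16/5) = -320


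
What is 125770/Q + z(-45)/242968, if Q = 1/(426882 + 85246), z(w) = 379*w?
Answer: 15649651139229025/242968 ≈ 6.4410e+10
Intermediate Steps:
Q = 1/512128 ≈ 1.9526e-6
125770/Q + z(-45)/242968 = 125770/(1/512128) + (379*(-45))/242968 = 125770*512128 - 17055*1/242968 = 64410338560 - 17055/242968 = 15649651139229025/242968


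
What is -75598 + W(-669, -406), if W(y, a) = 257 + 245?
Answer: -75096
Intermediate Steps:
W(y, a) = 502
-75598 + W(-669, -406) = -75598 + 502 = -75096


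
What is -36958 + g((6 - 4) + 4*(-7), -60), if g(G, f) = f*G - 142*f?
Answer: -26878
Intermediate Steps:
g(G, f) = -142*f + G*f (g(G, f) = G*f - 142*f = -142*f + G*f)
-36958 + g((6 - 4) + 4*(-7), -60) = -36958 - 60*(-142 + ((6 - 4) + 4*(-7))) = -36958 - 60*(-142 + (2 - 28)) = -36958 - 60*(-142 - 26) = -36958 - 60*(-168) = -36958 + 10080 = -26878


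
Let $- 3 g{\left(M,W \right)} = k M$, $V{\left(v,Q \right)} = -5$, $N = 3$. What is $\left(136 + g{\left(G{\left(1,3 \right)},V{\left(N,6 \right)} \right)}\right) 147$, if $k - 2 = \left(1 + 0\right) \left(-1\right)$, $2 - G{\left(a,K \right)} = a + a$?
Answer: $19992$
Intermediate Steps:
$G{\left(a,K \right)} = 2 - 2 a$ ($G{\left(a,K \right)} = 2 - \left(a + a\right) = 2 - 2 a$)
$k = 1$ ($k = 2 + \left(1 + 0\right) \left(-1\right) = 2 + 1 \left(-1\right) = 2 - 1 = 1$)
$g{\left(M,W \right)} = - \frac{M}{3}$ ($g{\left(M,W \right)} = - \frac{1 M}{3} = - \frac{M}{3}$)
$\left(136 + g{\left(G{\left(1,3 \right)},V{\left(N,6 \right)} \right)}\right) 147 = \left(136 - \frac{2 - 2}{3}\right) 147 = \left(136 - 0\right) 147 = \left(136 + 0\right) 147 = 136 \cdot 147 = 19992$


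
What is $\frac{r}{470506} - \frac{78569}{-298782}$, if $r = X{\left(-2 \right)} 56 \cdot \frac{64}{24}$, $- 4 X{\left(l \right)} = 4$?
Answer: $\frac{18461283901}{70289361846} \approx 0.26265$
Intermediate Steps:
$X{\left(l \right)} = -1$ ($X{\left(l \right)} = \left(- \frac{1}{4}\right) 4 = -1$)
$r = - \frac{448}{3}$ ($r = \left(-1\right) 56 \cdot \frac{64}{24} = - 56 \cdot 64 \cdot \frac{1}{24} = \left(-56\right) \frac{8}{3} = - \frac{448}{3} \approx -149.33$)
$\frac{r}{470506} - \frac{78569}{-298782} = - \frac{448}{3 \cdot 470506} - \frac{78569}{-298782} = \left(- \frac{448}{3}\right) \frac{1}{470506} - - \frac{78569}{298782} = - \frac{224}{705759} + \frac{78569}{298782} = \frac{18461283901}{70289361846}$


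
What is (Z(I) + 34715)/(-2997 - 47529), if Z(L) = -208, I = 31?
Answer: -34507/50526 ≈ -0.68295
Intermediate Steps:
(Z(I) + 34715)/(-2997 - 47529) = (-208 + 34715)/(-2997 - 47529) = 34507/(-50526) = 34507*(-1/50526) = -34507/50526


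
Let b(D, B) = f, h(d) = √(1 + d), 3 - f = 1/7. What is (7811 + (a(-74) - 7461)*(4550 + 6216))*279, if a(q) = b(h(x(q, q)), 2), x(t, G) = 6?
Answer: -22399948845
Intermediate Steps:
f = 20/7 (f = 3 - 1/7 = 3 - 1*⅐ = 3 - ⅐ = 20/7 ≈ 2.8571)
b(D, B) = 20/7
a(q) = 20/7
(7811 + (a(-74) - 7461)*(4550 + 6216))*279 = (7811 + (20/7 - 7461)*(4550 + 6216))*279 = (7811 - 52207/7*10766)*279 = (7811 - 80294366)*279 = -80286555*279 = -22399948845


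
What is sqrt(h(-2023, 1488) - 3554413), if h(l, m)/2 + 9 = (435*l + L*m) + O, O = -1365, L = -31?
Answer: I*sqrt(5409427) ≈ 2325.8*I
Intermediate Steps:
h(l, m) = -2748 - 62*m + 870*l (h(l, m) = -18 + 2*((435*l - 31*m) - 1365) = -18 + 2*((-31*m + 435*l) - 1365) = -18 + 2*(-1365 - 31*m + 435*l) = -18 + (-2730 - 62*m + 870*l) = -2748 - 62*m + 870*l)
sqrt(h(-2023, 1488) - 3554413) = sqrt((-2748 - 62*1488 + 870*(-2023)) - 3554413) = sqrt((-2748 - 92256 - 1760010) - 3554413) = sqrt(-1855014 - 3554413) = sqrt(-5409427) = I*sqrt(5409427)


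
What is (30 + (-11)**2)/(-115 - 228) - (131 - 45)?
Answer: -29649/343 ≈ -86.440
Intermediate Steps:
(30 + (-11)**2)/(-115 - 228) - (131 - 45) = (30 + 121)/(-343) - 1*86 = 151*(-1/343) - 86 = -151/343 - 86 = -29649/343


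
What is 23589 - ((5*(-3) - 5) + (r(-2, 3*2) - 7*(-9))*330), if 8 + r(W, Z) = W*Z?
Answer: 9419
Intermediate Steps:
r(W, Z) = -8 + W*Z
23589 - ((5*(-3) - 5) + (r(-2, 3*2) - 7*(-9))*330) = 23589 - ((5*(-3) - 5) + ((-8 - 6*2) - 7*(-9))*330) = 23589 - ((-15 - 5) + ((-8 - 2*6) + 63)*330) = 23589 - (-20 + ((-8 - 12) + 63)*330) = 23589 - (-20 + (-20 + 63)*330) = 23589 - (-20 + 43*330) = 23589 - (-20 + 14190) = 23589 - 1*14170 = 23589 - 14170 = 9419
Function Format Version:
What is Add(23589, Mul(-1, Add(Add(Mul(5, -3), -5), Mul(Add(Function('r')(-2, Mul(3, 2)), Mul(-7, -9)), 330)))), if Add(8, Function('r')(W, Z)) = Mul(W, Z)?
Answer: 9419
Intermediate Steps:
Function('r')(W, Z) = Add(-8, Mul(W, Z))
Add(23589, Mul(-1, Add(Add(Mul(5, -3), -5), Mul(Add(Function('r')(-2, Mul(3, 2)), Mul(-7, -9)), 330)))) = Add(23589, Mul(-1, Add(Add(Mul(5, -3), -5), Mul(Add(Add(-8, Mul(-2, Mul(3, 2))), Mul(-7, -9)), 330)))) = Add(23589, Mul(-1, Add(Add(-15, -5), Mul(Add(Add(-8, Mul(-2, 6)), 63), 330)))) = Add(23589, Mul(-1, Add(-20, Mul(Add(Add(-8, -12), 63), 330)))) = Add(23589, Mul(-1, Add(-20, Mul(Add(-20, 63), 330)))) = Add(23589, Mul(-1, Add(-20, Mul(43, 330)))) = Add(23589, Mul(-1, Add(-20, 14190))) = Add(23589, Mul(-1, 14170)) = Add(23589, -14170) = 9419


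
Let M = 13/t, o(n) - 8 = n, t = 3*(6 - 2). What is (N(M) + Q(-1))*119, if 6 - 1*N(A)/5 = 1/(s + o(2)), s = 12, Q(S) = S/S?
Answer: 80563/22 ≈ 3662.0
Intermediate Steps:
Q(S) = 1
t = 12 (t = 3*4 = 12)
o(n) = 8 + n
M = 13/12 ≈ 1.0833
N(A) = 655/22 (N(A) = 30 - 5/(12 + (8 + 2)) = 30 - 5/(12 + 10) = 30 - 5/22 = 655/22)
(N(M) + Q(-1))*119 = (655/22 + 1)*119 = (677/22)*119 = 80563/22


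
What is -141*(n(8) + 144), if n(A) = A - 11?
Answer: -19881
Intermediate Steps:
n(A) = -11 + A
-141*(n(8) + 144) = -141*((-11 + 8) + 144) = -141*(-3 + 144) = -141*141 = -19881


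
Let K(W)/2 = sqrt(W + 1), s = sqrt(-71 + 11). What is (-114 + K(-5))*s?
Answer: sqrt(15)*(-8 - 228*I) ≈ -30.984 - 883.04*I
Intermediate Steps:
s = 2*I*sqrt(15) (s = sqrt(-60) = 2*I*sqrt(15) ≈ 7.746*I)
K(W) = 2*sqrt(1 + W) (K(W) = 2*sqrt(W + 1) = 2*sqrt(1 + W))
(-114 + K(-5))*s = (-114 + 2*sqrt(1 - 5))*(2*I*sqrt(15)) = (-114 + 2*sqrt(-4))*(2*I*sqrt(15)) = (-114 + 2*(2*I))*(2*I*sqrt(15)) = (-114 + 4*I)*(2*I*sqrt(15)) = 2*I*sqrt(15)*(-114 + 4*I)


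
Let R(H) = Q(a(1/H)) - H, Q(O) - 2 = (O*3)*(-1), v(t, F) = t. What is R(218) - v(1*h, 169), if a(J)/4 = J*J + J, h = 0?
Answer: -2566953/11881 ≈ -216.06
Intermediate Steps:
a(J) = 4*J + 4*J**2 (a(J) = 4*(J*J + J) = 4*(J**2 + J) = 4*(J + J**2) = 4*J + 4*J**2)
Q(O) = 2 - 3*O (Q(O) = 2 + (O*3)*(-1) = 2 + (3*O)*(-1) = 2 - 3*O)
R(H) = 2 - H - 12*(1 + 1/H)/H (R(H) = (2 - 12*1/H*(1 + 1/H)) - H = (2 - 12*(1 + 1/H)/H) - H = 2 - H - 12*(1 + 1/H)/H)
R(218) - v(1*h, 169) = (2 - 1*218 - 12/218 - 12/218**2) - 0 = (2 - 218 - 12*1/218 - 12*1/47524) - 1*0 = (2 - 218 - 6/109 - 3/11881) + 0 = -2566953/11881 + 0 = -2566953/11881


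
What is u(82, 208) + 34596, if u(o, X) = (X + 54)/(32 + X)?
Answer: 4151651/120 ≈ 34597.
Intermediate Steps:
u(o, X) = (54 + X)/(32 + X)
u(82, 208) + 34596 = (54 + 208)/(32 + 208) + 34596 = 262/240 + 34596 = (1/240)*262 + 34596 = 131/120 + 34596 = 4151651/120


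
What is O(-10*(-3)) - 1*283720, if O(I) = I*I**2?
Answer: -256720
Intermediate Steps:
O(I) = I**3
O(-10*(-3)) - 1*283720 = (-10*(-3))**3 - 1*283720 = 30**3 - 283720 = 27000 - 283720 = -256720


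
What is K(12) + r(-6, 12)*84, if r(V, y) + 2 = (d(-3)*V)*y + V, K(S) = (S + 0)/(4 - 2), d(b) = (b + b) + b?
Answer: 53766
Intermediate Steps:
d(b) = 3*b (d(b) = 2*b + b = 3*b)
K(S) = S/2
r(V, y) = -2 + V - 9*V*y (r(V, y) = -2 + (((3*(-3))*V)*y + V) = -2 + ((-9*V)*y + V) = -2 + (-9*V*y + V) = -2 + (V - 9*V*y) = -2 + V - 9*V*y)
K(12) + r(-6, 12)*84 = (1/2)*12 + (-2 - 6 - 9*(-6)*12)*84 = 6 + (-2 - 6 + 648)*84 = 6 + 640*84 = 6 + 53760 = 53766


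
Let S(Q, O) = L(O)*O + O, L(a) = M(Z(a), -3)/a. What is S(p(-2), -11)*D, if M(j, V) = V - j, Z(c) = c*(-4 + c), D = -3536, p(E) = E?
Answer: 632944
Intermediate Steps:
L(a) = (-3 - a*(-4 + a))/a
S(Q, O) = O + O*(4 - O - 3/O) (S(Q, O) = (4 - O - 3/O)*O + O = O*(4 - O - 3/O) + O = O + O*(4 - O - 3/O))
S(p(-2), -11)*D = (-3 - 11 - 1*(-11)*(-4 - 11))*(-3536) = (-3 - 11 - 1*(-11)*(-15))*(-3536) = (-3 - 11 - 165)*(-3536) = -179*(-3536) = 632944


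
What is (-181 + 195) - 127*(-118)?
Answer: 15000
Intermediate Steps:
(-181 + 195) - 127*(-118) = 14 + 14986 = 15000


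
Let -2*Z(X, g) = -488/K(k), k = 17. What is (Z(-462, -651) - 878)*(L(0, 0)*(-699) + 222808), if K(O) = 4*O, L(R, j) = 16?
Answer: -3145790760/17 ≈ -1.8505e+8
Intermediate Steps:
Z(X, g) = 61/17 (Z(X, g) = -(-244)/(4*17) = -(-244)/68 = -½*(-122/17) = 61/17)
(Z(-462, -651) - 878)*(L(0, 0)*(-699) + 222808) = (61/17 - 878)*(16*(-699) + 222808) = -14865*(-11184 + 222808)/17 = -14865/17*211624 = -3145790760/17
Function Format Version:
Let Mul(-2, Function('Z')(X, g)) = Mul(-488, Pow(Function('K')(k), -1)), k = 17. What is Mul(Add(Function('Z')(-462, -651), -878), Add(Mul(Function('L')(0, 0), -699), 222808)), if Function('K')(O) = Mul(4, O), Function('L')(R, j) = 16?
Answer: Rational(-3145790760, 17) ≈ -1.8505e+8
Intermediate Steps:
Function('Z')(X, g) = Rational(61, 17) (Function('Z')(X, g) = Mul(Rational(-1, 2), Mul(-488, Pow(Mul(4, 17), -1))) = Mul(Rational(-1, 2), Mul(-488, Pow(68, -1))) = Mul(Rational(-1, 2), Mul(-488, Rational(1, 68))) = Mul(Rational(-1, 2), Rational(-122, 17)) = Rational(61, 17))
Mul(Add(Function('Z')(-462, -651), -878), Add(Mul(Function('L')(0, 0), -699), 222808)) = Mul(Add(Rational(61, 17), -878), Add(Mul(16, -699), 222808)) = Mul(Rational(-14865, 17), Add(-11184, 222808)) = Mul(Rational(-14865, 17), 211624) = Rational(-3145790760, 17)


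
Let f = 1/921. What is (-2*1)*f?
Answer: -2/921 ≈ -0.0021716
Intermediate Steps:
f = 1/921 ≈ 0.0010858
(-2*1)*f = -2*1*(1/921) = -2*1/921 = -2/921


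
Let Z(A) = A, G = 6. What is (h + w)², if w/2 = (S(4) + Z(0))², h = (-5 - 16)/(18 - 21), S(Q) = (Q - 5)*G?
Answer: 6241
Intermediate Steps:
S(Q) = -30 + 6*Q (S(Q) = (Q - 5)*6 = (-5 + Q)*6 = -30 + 6*Q)
h = 7 (h = -21/(-3) = -21*(-⅓) = 7)
w = 72 (w = 2*((-30 + 6*4) + 0)² = 2*((-30 + 24) + 0)² = 2*(-6 + 0)² = 2*(-6)² = 2*36 = 72)
(h + w)² = (7 + 72)² = 79² = 6241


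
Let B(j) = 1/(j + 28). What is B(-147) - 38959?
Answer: -4636122/119 ≈ -38959.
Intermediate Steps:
B(j) = 1/(28 + j)
B(-147) - 38959 = 1/(28 - 147) - 38959 = 1/(-119) - 38959 = -1/119 - 38959 = -4636122/119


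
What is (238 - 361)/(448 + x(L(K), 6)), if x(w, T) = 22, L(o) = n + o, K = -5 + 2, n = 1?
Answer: -123/470 ≈ -0.26170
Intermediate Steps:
K = -3
L(o) = 1 + o
(238 - 361)/(448 + x(L(K), 6)) = (238 - 361)/(448 + 22) = -123/470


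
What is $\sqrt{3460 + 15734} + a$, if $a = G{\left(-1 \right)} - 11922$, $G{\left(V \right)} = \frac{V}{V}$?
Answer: $-11921 + \sqrt{19194} \approx -11782.0$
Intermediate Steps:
$G{\left(V \right)} = 1$
$a = -11921$ ($a = 1 - 11922 = -11921$)
$\sqrt{3460 + 15734} + a = \sqrt{3460 + 15734} - 11921 = \sqrt{19194} - 11921 = -11921 + \sqrt{19194}$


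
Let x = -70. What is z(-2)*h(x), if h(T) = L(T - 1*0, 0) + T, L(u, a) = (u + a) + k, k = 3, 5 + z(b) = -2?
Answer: 959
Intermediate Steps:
z(b) = -7 (z(b) = -5 - 2 = -7)
L(u, a) = 3 + a + u (L(u, a) = (u + a) + 3 = (a + u) + 3 = 3 + a + u)
h(T) = 3 + 2*T (h(T) = (3 + 0 + (T - 1*0)) + T = (3 + 0 + (T + 0)) + T = (3 + 0 + T) + T = (3 + T) + T = 3 + 2*T)
z(-2)*h(x) = -7*(3 + 2*(-70)) = -7*(3 - 140) = -7*(-137) = 959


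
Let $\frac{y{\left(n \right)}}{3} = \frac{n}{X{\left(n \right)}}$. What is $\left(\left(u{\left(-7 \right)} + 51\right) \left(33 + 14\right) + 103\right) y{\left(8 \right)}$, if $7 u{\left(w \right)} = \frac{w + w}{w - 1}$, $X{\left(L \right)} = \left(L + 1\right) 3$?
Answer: $\frac{6698}{3} \approx 2232.7$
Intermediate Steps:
$X{\left(L \right)} = 3 + 3 L$ ($X{\left(L \right)} = \left(1 + L\right) 3 = 3 + 3 L$)
$u{\left(w \right)} = \frac{2 w}{7 \left(-1 + w\right)}$ ($u{\left(w \right)} = \frac{\left(w + w\right) \frac{1}{w - 1}}{7} = \frac{2 w \frac{1}{-1 + w}}{7} = \frac{2 w}{7 \left(-1 + w\right)}$)
$y{\left(n \right)} = \frac{3 n}{3 + 3 n}$ ($y{\left(n \right)} = 3 \frac{n}{3 + 3 n} = \frac{3 n}{3 + 3 n}$)
$\left(\left(u{\left(-7 \right)} + 51\right) \left(33 + 14\right) + 103\right) y{\left(8 \right)} = \left(\left(\frac{2}{7} \left(-7\right) \frac{1}{-1 - 7} + 51\right) \left(33 + 14\right) + 103\right) \frac{8}{1 + 8} = \left(\left(\frac{2}{7} \left(-7\right) \frac{1}{-8} + 51\right) 47 + 103\right) \frac{8}{9} = \left(\left(\frac{2}{7} \left(-7\right) \left(- \frac{1}{8}\right) + 51\right) 47 + 103\right) 8 \cdot \frac{1}{9} = \left(\left(\frac{1}{4} + 51\right) 47 + 103\right) \frac{8}{9} = \left(\frac{205}{4} \cdot 47 + 103\right) \frac{8}{9} = \left(\frac{9635}{4} + 103\right) \frac{8}{9} = \frac{10047}{4} \cdot \frac{8}{9} = \frac{6698}{3}$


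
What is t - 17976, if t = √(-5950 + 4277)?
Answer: -17976 + I*√1673 ≈ -17976.0 + 40.902*I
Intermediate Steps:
t = I*√1673 (t = √(-1673) = I*√1673 ≈ 40.902*I)
t - 17976 = I*√1673 - 17976 = -17976 + I*√1673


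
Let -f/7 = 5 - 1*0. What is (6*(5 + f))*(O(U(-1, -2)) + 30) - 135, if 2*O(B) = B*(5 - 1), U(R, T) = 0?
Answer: -5535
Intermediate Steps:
O(B) = 2*B (O(B) = (B*(5 - 1))/2 = (B*4)/2 = (4*B)/2 = 2*B)
f = -35 (f = -7*(5 - 1*0) = -7*(5 + 0) = -7*5 = -35)
(6*(5 + f))*(O(U(-1, -2)) + 30) - 135 = (6*(5 - 35))*(2*0 + 30) - 135 = (6*(-30))*(0 + 30) - 135 = -180*30 - 135 = -5400 - 135 = -5535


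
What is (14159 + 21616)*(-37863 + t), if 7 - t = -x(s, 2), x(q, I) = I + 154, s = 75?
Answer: -1348717500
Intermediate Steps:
x(q, I) = 154 + I
t = 163 (t = 7 - (-1)*(154 + 2) = 7 - (-1)*156 = 7 - 1*(-156) = 7 + 156 = 163)
(14159 + 21616)*(-37863 + t) = (14159 + 21616)*(-37863 + 163) = 35775*(-37700) = -1348717500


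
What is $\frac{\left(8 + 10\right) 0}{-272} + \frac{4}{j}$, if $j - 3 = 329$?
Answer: $\frac{1}{83} \approx 0.012048$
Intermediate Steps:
$j = 332$ ($j = 3 + 329 = 332$)
$\frac{\left(8 + 10\right) 0}{-272} + \frac{4}{j} = \frac{\left(8 + 10\right) 0}{-272} + \frac{4}{332} = 18 \cdot 0 \left(- \frac{1}{272}\right) + 4 \cdot \frac{1}{332} = 0 \left(- \frac{1}{272}\right) + \frac{1}{83} = 0 + \frac{1}{83} = \frac{1}{83}$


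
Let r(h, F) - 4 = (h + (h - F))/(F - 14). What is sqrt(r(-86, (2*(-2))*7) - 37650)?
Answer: I*sqrt(1844486)/7 ≈ 194.02*I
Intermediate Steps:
r(h, F) = 4 + (-F + 2*h)/(-14 + F) (r(h, F) = 4 + (h + (h - F))/(F - 14) = 4 + (-F + 2*h)/(-14 + F))
sqrt(r(-86, (2*(-2))*7) - 37650) = sqrt((-56 + 2*(-86) + 3*((2*(-2))*7))/(-14 + (2*(-2))*7) - 37650) = sqrt((-56 - 172 + 3*(-4*7))/(-14 - 4*7) - 37650) = sqrt((-56 - 172 + 3*(-28))/(-14 - 28) - 37650) = sqrt((-56 - 172 - 84)/(-42) - 37650) = sqrt(-1/42*(-312) - 37650) = sqrt(52/7 - 37650) = sqrt(-263498/7) = I*sqrt(1844486)/7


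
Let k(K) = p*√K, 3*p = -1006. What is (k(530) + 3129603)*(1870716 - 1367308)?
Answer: 1575467187024 - 506428448*√530/3 ≈ 1.5716e+12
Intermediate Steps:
p = -1006/3 (p = (⅓)*(-1006) = -1006/3 ≈ -335.33)
k(K) = -1006*√K/3
(k(530) + 3129603)*(1870716 - 1367308) = (-1006*√530/3 + 3129603)*(1870716 - 1367308) = (3129603 - 1006*√530/3)*503408 = 1575467187024 - 506428448*√530/3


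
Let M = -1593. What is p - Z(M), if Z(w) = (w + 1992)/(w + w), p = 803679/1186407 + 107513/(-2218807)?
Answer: 78089454581843/103541387486994 ≈ 0.75419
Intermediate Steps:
p = 551884805054/877469385483 (p = 803679*(1/1186407) + 107513*(-1/2218807) = 267893/395469 - 107513/2218807 = 551884805054/877469385483 ≈ 0.62895)
Z(w) = (1992 + w)/(2*w) (Z(w) = (1992 + w)/((2*w)) = (1992 + w)*(1/(2*w)) = (1992 + w)/(2*w))
p - Z(M) = 551884805054/877469385483 - (1992 - 1593)/(2*(-1593)) = 551884805054/877469385483 - (-1)*399/(2*1593) = 551884805054/877469385483 - 1*(-133/1062) = 551884805054/877469385483 + 133/1062 = 78089454581843/103541387486994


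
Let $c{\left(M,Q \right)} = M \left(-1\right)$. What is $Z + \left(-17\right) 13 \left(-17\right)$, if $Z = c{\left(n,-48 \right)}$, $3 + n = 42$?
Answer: $3718$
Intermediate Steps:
$n = 39$ ($n = -3 + 42 = 39$)
$c{\left(M,Q \right)} = - M$
$Z = -39$ ($Z = \left(-1\right) 39 = -39$)
$Z + \left(-17\right) 13 \left(-17\right) = -39 + \left(-17\right) 13 \left(-17\right) = -39 - -3757 = -39 + 3757 = 3718$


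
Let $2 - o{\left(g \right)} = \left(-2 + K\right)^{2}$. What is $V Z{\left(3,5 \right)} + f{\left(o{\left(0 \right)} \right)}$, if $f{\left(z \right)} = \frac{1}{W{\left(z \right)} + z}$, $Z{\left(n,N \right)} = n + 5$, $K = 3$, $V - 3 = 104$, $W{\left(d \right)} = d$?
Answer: $\frac{1713}{2} \approx 856.5$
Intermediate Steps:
$V = 107$ ($V = 3 + 104 = 107$)
$Z{\left(n,N \right)} = 5 + n$
$o{\left(g \right)} = 1$ ($o{\left(g \right)} = 2 - \left(-2 + 3\right)^{2} = 2 - 1^{2} = 2 - 1 = 1$)
$f{\left(z \right)} = \frac{1}{2 z}$ ($f{\left(z \right)} = \frac{1}{z + z} = \frac{1}{2 z}$)
$V Z{\left(3,5 \right)} + f{\left(o{\left(0 \right)} \right)} = 107 \left(5 + 3\right) + \frac{1}{2 \cdot 1} = 107 \cdot 8 + \frac{1}{2} \cdot 1 = 856 + \frac{1}{2} = \frac{1713}{2}$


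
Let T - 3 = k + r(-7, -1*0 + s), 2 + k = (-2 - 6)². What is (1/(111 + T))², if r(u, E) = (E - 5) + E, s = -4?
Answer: 1/26569 ≈ 3.7638e-5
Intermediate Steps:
r(u, E) = -5 + 2*E (r(u, E) = (-5 + E) + E = -5 + 2*E)
k = 62 (k = -2 + (-2 - 6)² = -2 + (-8)² = -2 + 64 = 62)
T = 52 (T = 3 + (62 + (-5 + 2*(-1*0 - 4))) = 3 + (62 + (-5 + 2*(0 - 4))) = 3 + (62 + (-5 + 2*(-4))) = 3 + (62 + (-5 - 8)) = 3 + (62 - 13) = 3 + 49 = 52)
(1/(111 + T))² = (1/(111 + 52))² = (1/163)² = 1/26569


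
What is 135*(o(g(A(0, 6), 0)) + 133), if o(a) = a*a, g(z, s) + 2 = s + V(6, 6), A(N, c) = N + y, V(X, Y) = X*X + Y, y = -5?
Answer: 233955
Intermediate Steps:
V(X, Y) = Y + X**2 (V(X, Y) = X**2 + Y = Y + X**2)
A(N, c) = -5 + N (A(N, c) = N - 5 = -5 + N)
g(z, s) = 40 + s (g(z, s) = -2 + (s + (6 + 6**2)) = -2 + (s + (6 + 36)) = -2 + (s + 42) = -2 + (42 + s) = 40 + s)
o(a) = a**2
135*(o(g(A(0, 6), 0)) + 133) = 135*((40 + 0)**2 + 133) = 135*(40**2 + 133) = 135*(1600 + 133) = 135*1733 = 233955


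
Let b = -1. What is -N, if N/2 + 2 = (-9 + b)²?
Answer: -196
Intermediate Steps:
N = 196 (N = -4 + 2*(-9 - 1)² = -4 + 2*(-10)² = -4 + 2*100 = -4 + 200 = 196)
-N = -1*196 = -196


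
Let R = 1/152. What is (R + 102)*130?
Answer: 1007825/76 ≈ 13261.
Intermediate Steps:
R = 1/152 ≈ 0.0065789
(R + 102)*130 = (1/152 + 102)*130 = (15505/152)*130 = 1007825/76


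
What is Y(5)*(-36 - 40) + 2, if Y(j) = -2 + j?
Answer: -226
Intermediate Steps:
Y(5)*(-36 - 40) + 2 = (-2 + 5)*(-36 - 40) + 2 = 3*(-76) + 2 = -228 + 2 = -226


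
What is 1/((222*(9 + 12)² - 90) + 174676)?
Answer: 1/272488 ≈ 3.6699e-6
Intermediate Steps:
1/((222*(9 + 12)² - 90) + 174676) = 1/((222*21² - 90) + 174676) = 1/((222*441 - 90) + 174676) = 1/((97902 - 90) + 174676) = 1/(97812 + 174676) = 1/272488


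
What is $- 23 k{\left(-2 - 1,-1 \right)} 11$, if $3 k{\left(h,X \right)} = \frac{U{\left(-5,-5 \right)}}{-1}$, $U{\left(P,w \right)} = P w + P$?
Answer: $\frac{5060}{3} \approx 1686.7$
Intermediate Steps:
$U{\left(P,w \right)} = P + P w$
$k{\left(h,X \right)} = - \frac{20}{3}$ ($k{\left(h,X \right)} = \frac{- 5 \left(1 - 5\right) \frac{1}{-1}}{3} = \frac{\left(-5\right) \left(-4\right) \left(-1\right)}{3} = \frac{20 \left(-1\right)}{3} = \frac{1}{3} \left(-20\right) = - \frac{20}{3}$)
$- 23 k{\left(-2 - 1,-1 \right)} 11 = \left(-23\right) \left(- \frac{20}{3}\right) 11 = \frac{460}{3} \cdot 11 = \frac{5060}{3}$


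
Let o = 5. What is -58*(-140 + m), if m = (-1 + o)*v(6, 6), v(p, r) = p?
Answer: 6728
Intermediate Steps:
m = 24 (m = (-1 + 5)*6 = 4*6 = 24)
-58*(-140 + m) = -58*(-140 + 24) = -58*(-116) = 6728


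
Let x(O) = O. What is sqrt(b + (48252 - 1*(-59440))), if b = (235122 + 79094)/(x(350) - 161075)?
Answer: 2*sqrt(27819058472409)/32145 ≈ 328.16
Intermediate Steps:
b = -314216/160725 (b = (235122 + 79094)/(350 - 161075) = 314216/(-160725) = 314216*(-1/160725) = -314216/160725 ≈ -1.9550)
sqrt(b + (48252 - 1*(-59440))) = sqrt(-314216/160725 + (48252 - 1*(-59440))) = sqrt(-314216/160725 + (48252 + 59440)) = sqrt(-314216/160725 + 107692) = sqrt(17308482484/160725) = 2*sqrt(27819058472409)/32145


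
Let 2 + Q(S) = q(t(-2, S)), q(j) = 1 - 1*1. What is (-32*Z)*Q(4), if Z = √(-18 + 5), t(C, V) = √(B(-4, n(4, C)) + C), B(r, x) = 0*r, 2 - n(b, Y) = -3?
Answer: 64*I*√13 ≈ 230.76*I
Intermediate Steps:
n(b, Y) = 5 (n(b, Y) = 2 - 1*(-3) = 2 + 3 = 5)
B(r, x) = 0
t(C, V) = √C (t(C, V) = √(0 + C) = √C)
q(j) = 0 (q(j) = 1 - 1 = 0)
Q(S) = -2 (Q(S) = -2 + 0 = -2)
Z = I*√13 (Z = √(-13) = I*√13 ≈ 3.6056*I)
(-32*Z)*Q(4) = -32*I*√13*(-2) = 64*I*√13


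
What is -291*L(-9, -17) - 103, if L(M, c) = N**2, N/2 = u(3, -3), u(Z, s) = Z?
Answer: -10579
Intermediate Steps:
N = 6 (N = 2*3 = 6)
L(M, c) = 36 (L(M, c) = 6**2 = 36)
-291*L(-9, -17) - 103 = -291*36 - 103 = -10476 - 103 = -10579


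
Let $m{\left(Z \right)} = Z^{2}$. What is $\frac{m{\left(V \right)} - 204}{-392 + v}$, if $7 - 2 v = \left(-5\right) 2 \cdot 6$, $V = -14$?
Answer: $\frac{16}{717} \approx 0.022315$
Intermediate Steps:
$v = \frac{67}{2}$ ($v = \frac{7}{2} - \frac{\left(-5\right) 2 \cdot 6}{2} = \frac{7}{2} - \frac{\left(-10\right) 6}{2} = \frac{7}{2} - -30 = \frac{7}{2} + 30 = \frac{67}{2} \approx 33.5$)
$\frac{m{\left(V \right)} - 204}{-392 + v} = \frac{\left(-14\right)^{2} - 204}{-392 + \frac{67}{2}} = \frac{196 - 204}{- \frac{717}{2}} = \left(-8\right) \left(- \frac{2}{717}\right) = \frac{16}{717}$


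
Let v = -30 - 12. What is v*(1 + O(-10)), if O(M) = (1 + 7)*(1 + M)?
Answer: 2982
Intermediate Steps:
O(M) = 8 + 8*M (O(M) = 8*(1 + M) = 8 + 8*M)
v = -42
v*(1 + O(-10)) = -42*(1 + (8 + 8*(-10))) = -42*(1 + (8 - 80)) = -42*(1 - 72) = -42*(-71) = 2982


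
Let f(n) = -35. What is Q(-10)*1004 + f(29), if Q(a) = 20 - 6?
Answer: 14021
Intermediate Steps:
Q(a) = 14
Q(-10)*1004 + f(29) = 14*1004 - 35 = 14056 - 35 = 14021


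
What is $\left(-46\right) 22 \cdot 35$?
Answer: $-35420$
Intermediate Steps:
$\left(-46\right) 22 \cdot 35 = \left(-1012\right) 35 = -35420$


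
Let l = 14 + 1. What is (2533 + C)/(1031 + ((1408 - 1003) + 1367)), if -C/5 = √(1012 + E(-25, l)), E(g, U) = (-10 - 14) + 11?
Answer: 2533/2803 - 15*√111/2803 ≈ 0.84729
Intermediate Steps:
l = 15
E(g, U) = -13 (E(g, U) = -24 + 11 = -13)
C = -15*√111 (C = -5*√(1012 - 13) = -15*√111 ≈ -158.03)
(2533 + C)/(1031 + ((1408 - 1003) + 1367)) = (2533 - 15*√111)/(1031 + ((1408 - 1003) + 1367)) = (2533 - 15*√111)/(1031 + (405 + 1367)) = (2533 - 15*√111)/(1031 + 1772) = (2533 - 15*√111)/2803 = (2533 - 15*√111)*(1/2803) = 2533/2803 - 15*√111/2803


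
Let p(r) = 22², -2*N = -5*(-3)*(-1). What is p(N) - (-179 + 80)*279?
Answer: 28105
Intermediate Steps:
N = 15/2 (N = -(-5*(-3))*(-1)/2 = -15*(-1)/2 = -½*(-15) = 15/2 ≈ 7.5000)
p(r) = 484
p(N) - (-179 + 80)*279 = 484 - (-179 + 80)*279 = 484 - (-99)*279 = 484 - 1*(-27621) = 484 + 27621 = 28105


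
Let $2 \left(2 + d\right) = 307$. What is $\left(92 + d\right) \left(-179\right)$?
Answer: $- \frac{87173}{2} \approx -43587.0$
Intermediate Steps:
$d = \frac{303}{2}$ ($d = -2 + \frac{1}{2} \cdot 307 = -2 + \frac{307}{2} = \frac{303}{2} \approx 151.5$)
$\left(92 + d\right) \left(-179\right) = \left(92 + \frac{303}{2}\right) \left(-179\right) = \frac{487}{2} \left(-179\right) = - \frac{87173}{2}$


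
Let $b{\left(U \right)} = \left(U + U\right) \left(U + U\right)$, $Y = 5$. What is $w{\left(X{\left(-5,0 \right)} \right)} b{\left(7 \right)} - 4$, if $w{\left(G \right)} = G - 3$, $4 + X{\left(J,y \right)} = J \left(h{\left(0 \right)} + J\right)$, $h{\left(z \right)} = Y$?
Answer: $-1376$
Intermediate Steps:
$h{\left(z \right)} = 5$
$X{\left(J,y \right)} = -4 + J \left(5 + J\right)$
$w{\left(G \right)} = -3 + G$
$b{\left(U \right)} = 4 U^{2}$ ($b{\left(U \right)} = 2 U 2 U = 4 U^{2}$)
$w{\left(X{\left(-5,0 \right)} \right)} b{\left(7 \right)} - 4 = \left(-3 + \left(-4 + \left(-5\right)^{2} + 5 \left(-5\right)\right)\right) 4 \cdot 7^{2} - 4 = \left(-3 - 4\right) 4 \cdot 49 - 4 = \left(-3 - 4\right) 196 - 4 = \left(-7\right) 196 - 4 = -1372 - 4 = -1376$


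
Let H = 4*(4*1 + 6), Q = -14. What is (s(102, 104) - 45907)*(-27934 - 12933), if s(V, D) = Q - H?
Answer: 1878288187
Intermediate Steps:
H = 40 (H = 4*(4 + 6) = 4*10 = 40)
s(V, D) = -54 (s(V, D) = -14 - 1*40 = -14 - 40 = -54)
(s(102, 104) - 45907)*(-27934 - 12933) = (-54 - 45907)*(-27934 - 12933) = -45961*(-40867) = 1878288187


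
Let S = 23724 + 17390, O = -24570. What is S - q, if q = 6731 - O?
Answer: 9813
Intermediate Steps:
S = 41114
q = 31301 (q = 6731 - 1*(-24570) = 6731 + 24570 = 31301)
S - q = 41114 - 1*31301 = 41114 - 31301 = 9813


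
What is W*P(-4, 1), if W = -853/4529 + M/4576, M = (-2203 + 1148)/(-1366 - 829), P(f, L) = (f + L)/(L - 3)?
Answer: -5137816119/18196290112 ≈ -0.28236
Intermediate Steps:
P(f, L) = (L + f)/(-3 + L)
M = 211/439 (M = -1055/(-2195) = -1055*(-1/2195) = 211/439 ≈ 0.48064)
W = -1712605373/9098145056 (W = -853/4529 + (211/439)/4576 = -853*1/4529 + (211/439)*(1/4576) = -853/4529 + 211/2008864 = -1712605373/9098145056 ≈ -0.18824)
W*P(-4, 1) = -1712605373*(1 - 4)/(9098145056*(-3 + 1)) = -1712605373*(-3)/(9098145056*(-2)) = -(-1712605373)*(-3)/18196290112 = -1712605373/9098145056*3/2 = -5137816119/18196290112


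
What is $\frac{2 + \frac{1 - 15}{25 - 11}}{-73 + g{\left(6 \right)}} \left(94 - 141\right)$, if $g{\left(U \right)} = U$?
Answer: $\frac{47}{67} \approx 0.70149$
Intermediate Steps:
$\frac{2 + \frac{1 - 15}{25 - 11}}{-73 + g{\left(6 \right)}} \left(94 - 141\right) = \frac{2 + \frac{1 - 15}{25 - 11}}{-73 + 6} \left(94 - 141\right) = \frac{2 - \frac{14}{14}}{-67} \left(-47\right) = \left(2 - 1\right) \left(- \frac{1}{67}\right) \left(-47\right) = 1 \left(- \frac{1}{67}\right) \left(-47\right) = \left(- \frac{1}{67}\right) \left(-47\right) = \frac{47}{67}$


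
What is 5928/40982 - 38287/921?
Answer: -781809073/18872211 ≈ -41.426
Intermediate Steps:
5928/40982 - 38287/921 = 5928*(1/40982) - 38287*1/921 = 2964/20491 - 38287/921 = -781809073/18872211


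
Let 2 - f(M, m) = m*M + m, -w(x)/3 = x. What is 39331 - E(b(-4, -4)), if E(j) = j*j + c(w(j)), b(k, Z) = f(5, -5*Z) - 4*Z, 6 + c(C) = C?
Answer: 28627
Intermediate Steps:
w(x) = -3*x
c(C) = -6 + C
f(M, m) = 2 - m - M*m (f(M, m) = 2 - (m*M + m) = 2 - (M*m + m) = 2 - (m + M*m) = 2 + (-m - M*m) = 2 - m - M*m)
b(k, Z) = 2 + 26*Z (b(k, Z) = (2 - (-5)*Z - 1*5*(-5*Z)) - 4*Z = (2 + 5*Z + 25*Z) - 4*Z = (2 + 30*Z) - 4*Z = 2 + 26*Z)
E(j) = -6 + j**2 - 3*j (E(j) = j*j + (-6 - 3*j) = j**2 + (-6 - 3*j) = -6 + j**2 - 3*j)
39331 - E(b(-4, -4)) = 39331 - (-6 + (2 + 26*(-4))**2 - 3*(2 + 26*(-4))) = 39331 - (-6 + (2 - 104)**2 - 3*(2 - 104)) = 39331 - (-6 + (-102)**2 - 3*(-102)) = 39331 - (-6 + 10404 + 306) = 39331 - 1*10704 = 39331 - 10704 = 28627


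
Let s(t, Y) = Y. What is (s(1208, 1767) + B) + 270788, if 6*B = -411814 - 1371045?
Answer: -147529/6 ≈ -24588.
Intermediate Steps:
B = -1782859/6 (B = (-411814 - 1371045)/6 = (1/6)*(-1782859) = -1782859/6 ≈ -2.9714e+5)
(s(1208, 1767) + B) + 270788 = (1767 - 1782859/6) + 270788 = -1772257/6 + 270788 = -147529/6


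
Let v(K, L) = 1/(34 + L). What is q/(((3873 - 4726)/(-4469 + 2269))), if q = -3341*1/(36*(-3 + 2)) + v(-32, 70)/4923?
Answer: 13066818325/54591147 ≈ 239.36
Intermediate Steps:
q = 47515703/511992 (q = -3341*1/(36*(-3 + 2)) + 1/((34 + 70)*4923) = -3341/((-1*36)) + (1/4923)/104 = -3341/(-36) + (1/104)*(1/4923) = -3341*(-1/36) + 1/511992 = 3341/36 + 1/511992 = 47515703/511992 ≈ 92.806)
q/(((3873 - 4726)/(-4469 + 2269))) = 47515703/(511992*(((3873 - 4726)/(-4469 + 2269)))) = 47515703/(511992*((-853/(-2200)))) = 47515703/(511992*((-853*(-1/2200)))) = 47515703/(511992*(853/2200)) = (47515703/511992)*(2200/853) = 13066818325/54591147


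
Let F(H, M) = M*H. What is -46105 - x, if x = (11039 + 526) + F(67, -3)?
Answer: -57469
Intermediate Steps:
F(H, M) = H*M
x = 11364 (x = (11039 + 526) + 67*(-3) = 11565 - 201 = 11364)
-46105 - x = -46105 - 1*11364 = -46105 - 11364 = -57469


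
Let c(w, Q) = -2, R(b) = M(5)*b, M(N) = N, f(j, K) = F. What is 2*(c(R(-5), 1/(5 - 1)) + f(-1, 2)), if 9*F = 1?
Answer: -34/9 ≈ -3.7778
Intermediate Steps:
F = ⅑ (F = (⅑)*1 = ⅑ ≈ 0.11111)
f(j, K) = ⅑
R(b) = 5*b
2*(c(R(-5), 1/(5 - 1)) + f(-1, 2)) = 2*(-2 + ⅑) = 2*(-17/9) = -34/9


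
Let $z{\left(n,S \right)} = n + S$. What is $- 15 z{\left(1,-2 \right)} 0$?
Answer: $0$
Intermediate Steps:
$z{\left(n,S \right)} = S + n$
$- 15 z{\left(1,-2 \right)} 0 = - 15 \left(-2 + 1\right) 0 = \left(-15\right) \left(-1\right) 0 = 15 \cdot 0 = 0$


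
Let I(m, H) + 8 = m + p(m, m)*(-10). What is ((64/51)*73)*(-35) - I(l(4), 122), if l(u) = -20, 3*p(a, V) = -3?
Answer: -162602/51 ≈ -3188.3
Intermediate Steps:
p(a, V) = -1 (p(a, V) = (1/3)*(-3) = -1)
I(m, H) = 2 + m (I(m, H) = -8 + (m - 1*(-10)) = -8 + (m + 10) = -8 + (10 + m) = 2 + m)
((64/51)*73)*(-35) - I(l(4), 122) = ((64/51)*73)*(-35) - (2 - 20) = ((64*(1/51))*73)*(-35) - 1*(-18) = ((64/51)*73)*(-35) + 18 = (4672/51)*(-35) + 18 = -163520/51 + 18 = -162602/51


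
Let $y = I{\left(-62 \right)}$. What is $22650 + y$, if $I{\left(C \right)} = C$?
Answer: $22588$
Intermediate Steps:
$y = -62$
$22650 + y = 22650 - 62 = 22588$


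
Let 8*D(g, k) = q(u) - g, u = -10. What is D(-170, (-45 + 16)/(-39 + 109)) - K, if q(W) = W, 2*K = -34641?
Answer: 34681/2 ≈ 17341.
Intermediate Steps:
K = -34641/2 (K = (½)*(-34641) = -34641/2 ≈ -17321.)
D(g, k) = -5/4 - g/8 (D(g, k) = (-10 - g)/8 = -5/4 - g/8)
D(-170, (-45 + 16)/(-39 + 109)) - K = (-5/4 - ⅛*(-170)) - 1*(-34641/2) = (-5/4 + 85/4) + 34641/2 = 20 + 34641/2 = 34681/2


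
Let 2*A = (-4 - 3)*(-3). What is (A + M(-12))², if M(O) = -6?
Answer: 81/4 ≈ 20.250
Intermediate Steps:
A = 21/2 (A = ((-4 - 3)*(-3))/2 = (-7*(-3))/2 = (½)*21 = 21/2 ≈ 10.500)
(A + M(-12))² = (21/2 - 6)² = (9/2)² = 81/4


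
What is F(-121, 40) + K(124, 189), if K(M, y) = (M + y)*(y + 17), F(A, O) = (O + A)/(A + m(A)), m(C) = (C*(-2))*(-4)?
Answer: 7801847/121 ≈ 64478.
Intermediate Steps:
m(C) = 8*C (m(C) = -2*C*(-4) = 8*C)
F(A, O) = (A + O)/(9*A) (F(A, O) = (O + A)/(A + 8*A) = (A + O)/((9*A)) = (A + O)*(1/(9*A)) = (A + O)/(9*A))
K(M, y) = (17 + y)*(M + y) (K(M, y) = (M + y)*(17 + y) = (17 + y)*(M + y))
F(-121, 40) + K(124, 189) = (1/9)*(-121 + 40)/(-121) + (189**2 + 17*124 + 17*189 + 124*189) = (1/9)*(-1/121)*(-81) + (35721 + 2108 + 3213 + 23436) = 9/121 + 64478 = 7801847/121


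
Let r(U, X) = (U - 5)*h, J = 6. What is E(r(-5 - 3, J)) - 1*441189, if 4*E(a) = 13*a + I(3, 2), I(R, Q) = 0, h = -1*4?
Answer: -441020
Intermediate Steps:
h = -4
r(U, X) = 20 - 4*U (r(U, X) = (U - 5)*(-4) = (-5 + U)*(-4) = 20 - 4*U)
E(a) = 13*a/4 (E(a) = (13*a + 0)/4 = (13*a)/4 = 13*a/4)
E(r(-5 - 3, J)) - 1*441189 = 13*(20 - 4*(-5 - 3))/4 - 1*441189 = 13*(20 - 4*(-8))/4 - 441189 = 13*(20 + 32)/4 - 441189 = (13/4)*52 - 441189 = 169 - 441189 = -441020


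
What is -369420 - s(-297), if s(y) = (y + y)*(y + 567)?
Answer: -209040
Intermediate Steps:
s(y) = 2*y*(567 + y) (s(y) = (2*y)*(567 + y) = 2*y*(567 + y))
-369420 - s(-297) = -369420 - 2*(-297)*(567 - 297) = -369420 - 2*(-297)*270 = -369420 - 1*(-160380) = -369420 + 160380 = -209040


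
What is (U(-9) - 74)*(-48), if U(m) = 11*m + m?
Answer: 8736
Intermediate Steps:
U(m) = 12*m
(U(-9) - 74)*(-48) = (12*(-9) - 74)*(-48) = (-108 - 74)*(-48) = -182*(-48) = 8736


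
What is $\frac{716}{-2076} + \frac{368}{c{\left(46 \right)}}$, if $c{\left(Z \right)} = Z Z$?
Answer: $- \frac{2041}{11937} \approx -0.17098$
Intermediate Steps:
$c{\left(Z \right)} = Z^{2}$
$\frac{716}{-2076} + \frac{368}{c{\left(46 \right)}} = \frac{716}{-2076} + \frac{368}{46^{2}} = 716 \left(- \frac{1}{2076}\right) + \frac{368}{2116} = - \frac{179}{519} + 368 \cdot \frac{1}{2116} = - \frac{179}{519} + \frac{4}{23} = - \frac{2041}{11937}$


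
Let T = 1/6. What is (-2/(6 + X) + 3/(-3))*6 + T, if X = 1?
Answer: -317/42 ≈ -7.5476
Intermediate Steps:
T = ⅙ ≈ 0.16667
(-2/(6 + X) + 3/(-3))*6 + T = (-2/(6 + 1) + 3/(-3))*6 + ⅙ = (-2/7 + 3*(-⅓))*6 + ⅙ = (-2*⅐ - 1)*6 + ⅙ = (-2/7 - 1)*6 + ⅙ = -9/7*6 + ⅙ = -54/7 + ⅙ = -317/42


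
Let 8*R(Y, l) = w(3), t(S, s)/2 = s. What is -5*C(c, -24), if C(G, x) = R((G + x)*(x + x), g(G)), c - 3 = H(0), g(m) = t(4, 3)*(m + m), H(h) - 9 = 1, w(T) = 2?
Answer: -5/4 ≈ -1.2500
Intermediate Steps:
t(S, s) = 2*s
H(h) = 10 (H(h) = 9 + 1 = 10)
g(m) = 12*m (g(m) = (2*3)*(m + m) = 6*(2*m) = 12*m)
R(Y, l) = ¼ (R(Y, l) = (⅛)*2 = ¼)
c = 13 (c = 3 + 10 = 13)
C(G, x) = ¼
-5*C(c, -24) = -5*¼ = -5/4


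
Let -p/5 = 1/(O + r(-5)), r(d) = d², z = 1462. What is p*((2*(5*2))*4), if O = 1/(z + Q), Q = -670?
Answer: -316800/19801 ≈ -15.999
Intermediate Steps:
O = 1/792 (O = 1/(1462 - 670) = 1/792 ≈ 0.0012626)
p = -3960/19801 (p = -5/(1/792 + (-5)²) = -5/(1/792 + 25) = -5/19801/792 = -5*792/19801 = -3960/19801 ≈ -0.19999)
p*((2*(5*2))*4) = -3960*2*(5*2)*4/19801 = -3960*2*10*4/19801 = -79200*4/19801 = -3960/19801*80 = -316800/19801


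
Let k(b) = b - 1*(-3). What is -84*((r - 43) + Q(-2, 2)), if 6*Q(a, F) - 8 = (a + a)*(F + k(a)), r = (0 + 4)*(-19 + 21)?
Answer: 2996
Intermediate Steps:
k(b) = 3 + b (k(b) = b + 3 = 3 + b)
r = 8 (r = 4*2 = 8)
Q(a, F) = 4/3 + a*(3 + F + a)/3 (Q(a, F) = 4/3 + ((a + a)*(F + (3 + a)))/6 = 4/3 + ((2*a)*(3 + F + a))/6 = 4/3 + (2*a*(3 + F + a))/6 = 4/3 + a*(3 + F + a)/3)
-84*((r - 43) + Q(-2, 2)) = -84*((8 - 43) + (4/3 + (⅓)*2*(-2) + (⅓)*(-2)*(3 - 2))) = -84*(-35 + (4/3 - 4/3 + (⅓)*(-2)*1)) = -84*(-35 + (4/3 - 4/3 - ⅔)) = -84*(-35 - ⅔) = -84*(-107/3) = 2996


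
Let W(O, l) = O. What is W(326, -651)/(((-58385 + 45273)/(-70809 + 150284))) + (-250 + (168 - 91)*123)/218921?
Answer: -257812292959/130476916 ≈ -1975.9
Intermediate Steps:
W(326, -651)/(((-58385 + 45273)/(-70809 + 150284))) + (-250 + (168 - 91)*123)/218921 = 326/(((-58385 + 45273)/(-70809 + 150284))) + (-250 + (168 - 91)*123)/218921 = 326/((-13112/79475)) + (-250 + 77*123)*(1/218921) = 326/((-13112*1/79475)) + (-250 + 9471)*(1/218921) = 326/(-1192/7225) + 9221*(1/218921) = 326*(-7225/1192) + 9221/218921 = -1177675/596 + 9221/218921 = -257812292959/130476916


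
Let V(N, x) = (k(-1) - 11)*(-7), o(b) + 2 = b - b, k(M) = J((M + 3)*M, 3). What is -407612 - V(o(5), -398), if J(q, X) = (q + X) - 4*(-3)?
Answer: -407598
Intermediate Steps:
J(q, X) = 12 + X + q (J(q, X) = (X + q) - 1*(-12) = (X + q) + 12 = 12 + X + q)
k(M) = 15 + M*(3 + M) (k(M) = 12 + 3 + (M + 3)*M = 12 + 3 + (3 + M)*M = 12 + 3 + M*(3 + M) = 15 + M*(3 + M))
o(b) = -2 (o(b) = -2 + (b - b) = -2 + 0 = -2)
V(N, x) = -14 (V(N, x) = ((15 - (3 - 1)) - 11)*(-7) = ((15 - 1*2) - 11)*(-7) = ((15 - 2) - 11)*(-7) = (13 - 11)*(-7) = 2*(-7) = -14)
-407612 - V(o(5), -398) = -407612 - 1*(-14) = -407612 + 14 = -407598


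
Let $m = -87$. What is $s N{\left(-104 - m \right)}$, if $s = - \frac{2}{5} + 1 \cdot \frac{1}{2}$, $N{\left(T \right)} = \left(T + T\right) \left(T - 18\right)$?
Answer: $119$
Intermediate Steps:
$N{\left(T \right)} = 2 T \left(-18 + T\right)$
$s = \frac{1}{10}$ ($s = \left(-2\right) \frac{1}{5} + 1 \cdot \frac{1}{2} = - \frac{2}{5} + \frac{1}{2} = \frac{1}{10} \approx 0.1$)
$s N{\left(-104 - m \right)} = \frac{2 \left(-104 - -87\right) \left(-18 - 17\right)}{10} = \frac{2 \left(-104 + 87\right) \left(-18 + \left(-104 + 87\right)\right)}{10} = \frac{2 \left(-17\right) \left(-18 - 17\right)}{10} = \frac{2 \left(-17\right) \left(-35\right)}{10} = \frac{1}{10} \cdot 1190 = 119$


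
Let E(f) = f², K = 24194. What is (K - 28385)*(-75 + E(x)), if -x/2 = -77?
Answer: -99079431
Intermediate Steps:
x = 154 (x = -2*(-77) = 154)
(K - 28385)*(-75 + E(x)) = (24194 - 28385)*(-75 + 154²) = -4191*(-75 + 23716) = -4191*23641 = -99079431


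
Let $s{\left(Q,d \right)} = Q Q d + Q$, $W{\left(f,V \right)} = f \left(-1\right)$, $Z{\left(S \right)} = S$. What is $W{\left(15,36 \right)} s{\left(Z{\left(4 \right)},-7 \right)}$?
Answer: $1620$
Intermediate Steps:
$W{\left(f,V \right)} = - f$
$s{\left(Q,d \right)} = Q + d Q^{2}$ ($s{\left(Q,d \right)} = Q^{2} d + Q = d Q^{2} + Q = Q + d Q^{2}$)
$W{\left(15,36 \right)} s{\left(Z{\left(4 \right)},-7 \right)} = \left(-1\right) 15 \cdot 4 \left(1 + 4 \left(-7\right)\right) = - 15 \cdot 4 \left(1 - 28\right) = - 15 \cdot 4 \left(-27\right) = \left(-15\right) \left(-108\right) = 1620$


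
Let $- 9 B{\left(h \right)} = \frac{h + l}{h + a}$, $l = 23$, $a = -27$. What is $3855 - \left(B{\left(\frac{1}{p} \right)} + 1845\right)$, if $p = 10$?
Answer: $\frac{1621993}{807} \approx 2009.9$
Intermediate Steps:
$B{\left(h \right)} = - \frac{23 + h}{9 \left(-27 + h\right)}$ ($B{\left(h \right)} = - \frac{\left(h + 23\right) \frac{1}{h - 27}}{9} = - \frac{\left(23 + h\right) \frac{1}{-27 + h}}{9} = - \frac{\frac{1}{-27 + h} \left(23 + h\right)}{9} = - \frac{23 + h}{9 \left(-27 + h\right)}$)
$3855 - \left(B{\left(\frac{1}{p} \right)} + 1845\right) = 3855 - \left(\frac{-23 - \frac{1}{10}}{9 \left(-27 + \frac{1}{10}\right)} + 1845\right) = 3855 - \left(\frac{-23 - \frac{1}{10}}{9 \left(- \frac{269}{10}\right)} + 1845\right) = 3855 - \left(\frac{1}{9} \left(- \frac{10}{269}\right) \left(- \frac{231}{10}\right) + 1845\right) = 3855 - \left(\frac{77}{807} + 1845\right) = 3855 - \frac{1488992}{807} = \frac{1621993}{807}$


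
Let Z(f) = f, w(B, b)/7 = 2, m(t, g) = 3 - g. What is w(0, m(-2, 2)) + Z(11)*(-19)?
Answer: -195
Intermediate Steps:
w(B, b) = 14 (w(B, b) = 7*2 = 14)
w(0, m(-2, 2)) + Z(11)*(-19) = 14 + 11*(-19) = 14 - 209 = -195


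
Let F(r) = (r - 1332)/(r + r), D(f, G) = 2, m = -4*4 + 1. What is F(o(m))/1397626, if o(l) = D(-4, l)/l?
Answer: 9991/2795252 ≈ 0.0035743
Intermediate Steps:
m = -15 (m = -16 + 1 = -15)
o(l) = 2/l
F(r) = (-1332 + r)/(2*r) (F(r) = (-1332 + r)/((2*r)) = (-1332 + r)*(1/(2*r)) = (-1332 + r)/(2*r))
F(o(m))/1397626 = ((-1332 + 2/(-15))/(2*((2/(-15)))))/1397626 = ((-1332 + 2*(-1/15))/(2*((2*(-1/15)))))*(1/1397626) = ((-1332 - 2/15)/(2*(-2/15)))*(1/1397626) = ((½)*(-15/2)*(-19982/15))*(1/1397626) = (9991/2)*(1/1397626) = 9991/2795252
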